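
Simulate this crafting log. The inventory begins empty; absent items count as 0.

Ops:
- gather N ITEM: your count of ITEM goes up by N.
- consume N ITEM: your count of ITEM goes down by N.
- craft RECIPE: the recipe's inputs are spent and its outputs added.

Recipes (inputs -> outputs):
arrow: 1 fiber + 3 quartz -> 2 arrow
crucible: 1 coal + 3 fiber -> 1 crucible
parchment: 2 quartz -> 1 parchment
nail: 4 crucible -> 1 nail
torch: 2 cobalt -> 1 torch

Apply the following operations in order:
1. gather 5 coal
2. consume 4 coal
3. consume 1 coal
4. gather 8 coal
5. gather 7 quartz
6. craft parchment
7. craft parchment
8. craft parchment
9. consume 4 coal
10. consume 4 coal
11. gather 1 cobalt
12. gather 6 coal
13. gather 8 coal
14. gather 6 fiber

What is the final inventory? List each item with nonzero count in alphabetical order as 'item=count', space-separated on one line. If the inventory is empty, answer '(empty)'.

After 1 (gather 5 coal): coal=5
After 2 (consume 4 coal): coal=1
After 3 (consume 1 coal): (empty)
After 4 (gather 8 coal): coal=8
After 5 (gather 7 quartz): coal=8 quartz=7
After 6 (craft parchment): coal=8 parchment=1 quartz=5
After 7 (craft parchment): coal=8 parchment=2 quartz=3
After 8 (craft parchment): coal=8 parchment=3 quartz=1
After 9 (consume 4 coal): coal=4 parchment=3 quartz=1
After 10 (consume 4 coal): parchment=3 quartz=1
After 11 (gather 1 cobalt): cobalt=1 parchment=3 quartz=1
After 12 (gather 6 coal): coal=6 cobalt=1 parchment=3 quartz=1
After 13 (gather 8 coal): coal=14 cobalt=1 parchment=3 quartz=1
After 14 (gather 6 fiber): coal=14 cobalt=1 fiber=6 parchment=3 quartz=1

Answer: coal=14 cobalt=1 fiber=6 parchment=3 quartz=1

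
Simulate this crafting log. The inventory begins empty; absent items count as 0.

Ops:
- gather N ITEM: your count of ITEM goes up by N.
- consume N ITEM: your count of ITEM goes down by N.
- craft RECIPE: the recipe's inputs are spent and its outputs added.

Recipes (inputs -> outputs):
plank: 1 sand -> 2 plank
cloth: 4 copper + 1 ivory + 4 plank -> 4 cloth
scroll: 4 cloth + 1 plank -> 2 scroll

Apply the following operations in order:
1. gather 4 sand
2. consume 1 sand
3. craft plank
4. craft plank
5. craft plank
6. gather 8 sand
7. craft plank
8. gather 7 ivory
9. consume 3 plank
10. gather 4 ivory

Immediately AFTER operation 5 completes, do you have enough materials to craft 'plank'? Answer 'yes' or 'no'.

After 1 (gather 4 sand): sand=4
After 2 (consume 1 sand): sand=3
After 3 (craft plank): plank=2 sand=2
After 4 (craft plank): plank=4 sand=1
After 5 (craft plank): plank=6

Answer: no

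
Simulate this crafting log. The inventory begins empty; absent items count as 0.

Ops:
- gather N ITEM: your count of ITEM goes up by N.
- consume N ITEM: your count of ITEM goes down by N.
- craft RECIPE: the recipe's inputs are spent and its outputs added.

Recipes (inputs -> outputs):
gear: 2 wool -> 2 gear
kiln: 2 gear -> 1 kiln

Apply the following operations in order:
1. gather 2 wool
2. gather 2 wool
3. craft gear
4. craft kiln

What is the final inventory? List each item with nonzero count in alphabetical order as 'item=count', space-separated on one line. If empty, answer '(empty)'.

Answer: kiln=1 wool=2

Derivation:
After 1 (gather 2 wool): wool=2
After 2 (gather 2 wool): wool=4
After 3 (craft gear): gear=2 wool=2
After 4 (craft kiln): kiln=1 wool=2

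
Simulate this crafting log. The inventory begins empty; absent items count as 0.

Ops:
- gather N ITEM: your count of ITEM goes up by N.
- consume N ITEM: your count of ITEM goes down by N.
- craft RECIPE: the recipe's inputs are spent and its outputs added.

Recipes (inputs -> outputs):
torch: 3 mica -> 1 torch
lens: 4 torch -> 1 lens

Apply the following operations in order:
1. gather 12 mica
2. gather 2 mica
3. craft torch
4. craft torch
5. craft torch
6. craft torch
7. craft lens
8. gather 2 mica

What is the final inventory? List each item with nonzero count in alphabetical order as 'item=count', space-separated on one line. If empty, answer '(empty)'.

Answer: lens=1 mica=4

Derivation:
After 1 (gather 12 mica): mica=12
After 2 (gather 2 mica): mica=14
After 3 (craft torch): mica=11 torch=1
After 4 (craft torch): mica=8 torch=2
After 5 (craft torch): mica=5 torch=3
After 6 (craft torch): mica=2 torch=4
After 7 (craft lens): lens=1 mica=2
After 8 (gather 2 mica): lens=1 mica=4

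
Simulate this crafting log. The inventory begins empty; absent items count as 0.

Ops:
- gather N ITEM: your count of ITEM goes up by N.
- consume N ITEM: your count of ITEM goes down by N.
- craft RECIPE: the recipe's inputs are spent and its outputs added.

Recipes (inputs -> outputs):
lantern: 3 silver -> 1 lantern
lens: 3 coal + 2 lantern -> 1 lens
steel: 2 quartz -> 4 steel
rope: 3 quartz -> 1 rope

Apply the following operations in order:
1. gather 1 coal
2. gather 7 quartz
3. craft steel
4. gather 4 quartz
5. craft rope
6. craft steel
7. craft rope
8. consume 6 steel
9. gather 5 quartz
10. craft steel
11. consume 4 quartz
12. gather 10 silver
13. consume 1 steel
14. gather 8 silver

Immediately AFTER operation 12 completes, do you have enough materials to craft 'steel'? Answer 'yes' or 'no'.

Answer: no

Derivation:
After 1 (gather 1 coal): coal=1
After 2 (gather 7 quartz): coal=1 quartz=7
After 3 (craft steel): coal=1 quartz=5 steel=4
After 4 (gather 4 quartz): coal=1 quartz=9 steel=4
After 5 (craft rope): coal=1 quartz=6 rope=1 steel=4
After 6 (craft steel): coal=1 quartz=4 rope=1 steel=8
After 7 (craft rope): coal=1 quartz=1 rope=2 steel=8
After 8 (consume 6 steel): coal=1 quartz=1 rope=2 steel=2
After 9 (gather 5 quartz): coal=1 quartz=6 rope=2 steel=2
After 10 (craft steel): coal=1 quartz=4 rope=2 steel=6
After 11 (consume 4 quartz): coal=1 rope=2 steel=6
After 12 (gather 10 silver): coal=1 rope=2 silver=10 steel=6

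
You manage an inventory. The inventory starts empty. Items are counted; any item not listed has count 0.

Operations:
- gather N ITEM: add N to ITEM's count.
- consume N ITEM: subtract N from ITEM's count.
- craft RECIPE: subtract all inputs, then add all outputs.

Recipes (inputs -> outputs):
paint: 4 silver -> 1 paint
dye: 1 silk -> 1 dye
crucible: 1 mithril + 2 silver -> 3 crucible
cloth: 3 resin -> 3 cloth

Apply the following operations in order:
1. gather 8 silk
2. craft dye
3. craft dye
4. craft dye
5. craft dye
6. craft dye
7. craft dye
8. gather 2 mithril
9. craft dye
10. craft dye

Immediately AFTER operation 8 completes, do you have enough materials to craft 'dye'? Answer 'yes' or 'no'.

After 1 (gather 8 silk): silk=8
After 2 (craft dye): dye=1 silk=7
After 3 (craft dye): dye=2 silk=6
After 4 (craft dye): dye=3 silk=5
After 5 (craft dye): dye=4 silk=4
After 6 (craft dye): dye=5 silk=3
After 7 (craft dye): dye=6 silk=2
After 8 (gather 2 mithril): dye=6 mithril=2 silk=2

Answer: yes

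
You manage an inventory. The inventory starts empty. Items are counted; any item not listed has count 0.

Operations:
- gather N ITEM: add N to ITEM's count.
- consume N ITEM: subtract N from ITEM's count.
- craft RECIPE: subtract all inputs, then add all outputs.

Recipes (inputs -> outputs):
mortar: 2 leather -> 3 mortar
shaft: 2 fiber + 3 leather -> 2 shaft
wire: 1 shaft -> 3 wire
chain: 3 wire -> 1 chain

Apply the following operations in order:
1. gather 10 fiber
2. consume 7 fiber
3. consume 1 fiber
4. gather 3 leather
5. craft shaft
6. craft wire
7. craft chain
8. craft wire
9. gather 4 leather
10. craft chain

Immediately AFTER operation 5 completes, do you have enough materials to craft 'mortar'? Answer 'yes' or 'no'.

Answer: no

Derivation:
After 1 (gather 10 fiber): fiber=10
After 2 (consume 7 fiber): fiber=3
After 3 (consume 1 fiber): fiber=2
After 4 (gather 3 leather): fiber=2 leather=3
After 5 (craft shaft): shaft=2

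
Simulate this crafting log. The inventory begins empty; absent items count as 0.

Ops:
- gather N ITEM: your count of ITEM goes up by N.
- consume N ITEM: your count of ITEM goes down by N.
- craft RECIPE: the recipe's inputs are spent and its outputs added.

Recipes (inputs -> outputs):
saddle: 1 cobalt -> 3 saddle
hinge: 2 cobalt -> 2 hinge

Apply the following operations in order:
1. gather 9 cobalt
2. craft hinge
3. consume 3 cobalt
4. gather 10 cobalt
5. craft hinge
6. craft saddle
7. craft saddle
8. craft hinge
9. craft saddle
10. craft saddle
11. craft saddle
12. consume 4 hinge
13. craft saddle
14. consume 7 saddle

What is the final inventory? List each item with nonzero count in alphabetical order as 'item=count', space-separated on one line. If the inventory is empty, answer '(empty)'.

After 1 (gather 9 cobalt): cobalt=9
After 2 (craft hinge): cobalt=7 hinge=2
After 3 (consume 3 cobalt): cobalt=4 hinge=2
After 4 (gather 10 cobalt): cobalt=14 hinge=2
After 5 (craft hinge): cobalt=12 hinge=4
After 6 (craft saddle): cobalt=11 hinge=4 saddle=3
After 7 (craft saddle): cobalt=10 hinge=4 saddle=6
After 8 (craft hinge): cobalt=8 hinge=6 saddle=6
After 9 (craft saddle): cobalt=7 hinge=6 saddle=9
After 10 (craft saddle): cobalt=6 hinge=6 saddle=12
After 11 (craft saddle): cobalt=5 hinge=6 saddle=15
After 12 (consume 4 hinge): cobalt=5 hinge=2 saddle=15
After 13 (craft saddle): cobalt=4 hinge=2 saddle=18
After 14 (consume 7 saddle): cobalt=4 hinge=2 saddle=11

Answer: cobalt=4 hinge=2 saddle=11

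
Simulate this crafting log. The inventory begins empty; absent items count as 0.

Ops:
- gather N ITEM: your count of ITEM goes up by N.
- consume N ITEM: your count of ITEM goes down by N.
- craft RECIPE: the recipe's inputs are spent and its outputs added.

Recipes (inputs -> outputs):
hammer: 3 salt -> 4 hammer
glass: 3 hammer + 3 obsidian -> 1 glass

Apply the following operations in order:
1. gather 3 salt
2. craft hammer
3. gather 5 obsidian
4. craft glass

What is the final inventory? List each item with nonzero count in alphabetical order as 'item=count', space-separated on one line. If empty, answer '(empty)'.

Answer: glass=1 hammer=1 obsidian=2

Derivation:
After 1 (gather 3 salt): salt=3
After 2 (craft hammer): hammer=4
After 3 (gather 5 obsidian): hammer=4 obsidian=5
After 4 (craft glass): glass=1 hammer=1 obsidian=2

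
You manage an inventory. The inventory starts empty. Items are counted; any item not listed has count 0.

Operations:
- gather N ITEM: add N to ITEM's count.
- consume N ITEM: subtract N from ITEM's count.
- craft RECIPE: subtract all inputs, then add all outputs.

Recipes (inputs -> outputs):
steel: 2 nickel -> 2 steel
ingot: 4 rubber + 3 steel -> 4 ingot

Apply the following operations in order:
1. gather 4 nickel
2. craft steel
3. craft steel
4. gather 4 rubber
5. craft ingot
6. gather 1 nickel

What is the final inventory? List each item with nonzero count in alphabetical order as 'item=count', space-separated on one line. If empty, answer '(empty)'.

After 1 (gather 4 nickel): nickel=4
After 2 (craft steel): nickel=2 steel=2
After 3 (craft steel): steel=4
After 4 (gather 4 rubber): rubber=4 steel=4
After 5 (craft ingot): ingot=4 steel=1
After 6 (gather 1 nickel): ingot=4 nickel=1 steel=1

Answer: ingot=4 nickel=1 steel=1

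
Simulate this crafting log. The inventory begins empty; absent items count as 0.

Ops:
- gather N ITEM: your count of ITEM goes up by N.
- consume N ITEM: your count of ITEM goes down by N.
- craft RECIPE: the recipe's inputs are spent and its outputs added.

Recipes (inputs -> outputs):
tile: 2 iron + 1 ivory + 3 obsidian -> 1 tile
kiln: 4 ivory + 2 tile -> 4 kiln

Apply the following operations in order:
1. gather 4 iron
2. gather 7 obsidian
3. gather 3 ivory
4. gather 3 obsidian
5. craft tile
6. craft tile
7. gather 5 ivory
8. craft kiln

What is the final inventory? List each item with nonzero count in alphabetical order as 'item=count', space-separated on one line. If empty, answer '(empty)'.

After 1 (gather 4 iron): iron=4
After 2 (gather 7 obsidian): iron=4 obsidian=7
After 3 (gather 3 ivory): iron=4 ivory=3 obsidian=7
After 4 (gather 3 obsidian): iron=4 ivory=3 obsidian=10
After 5 (craft tile): iron=2 ivory=2 obsidian=7 tile=1
After 6 (craft tile): ivory=1 obsidian=4 tile=2
After 7 (gather 5 ivory): ivory=6 obsidian=4 tile=2
After 8 (craft kiln): ivory=2 kiln=4 obsidian=4

Answer: ivory=2 kiln=4 obsidian=4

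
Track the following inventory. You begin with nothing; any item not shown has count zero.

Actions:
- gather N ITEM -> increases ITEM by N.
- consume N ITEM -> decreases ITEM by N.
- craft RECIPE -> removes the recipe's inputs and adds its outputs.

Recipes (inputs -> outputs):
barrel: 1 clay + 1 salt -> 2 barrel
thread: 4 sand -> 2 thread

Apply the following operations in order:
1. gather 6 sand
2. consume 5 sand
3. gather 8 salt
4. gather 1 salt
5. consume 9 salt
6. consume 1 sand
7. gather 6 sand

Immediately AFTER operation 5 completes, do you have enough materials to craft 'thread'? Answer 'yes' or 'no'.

Answer: no

Derivation:
After 1 (gather 6 sand): sand=6
After 2 (consume 5 sand): sand=1
After 3 (gather 8 salt): salt=8 sand=1
After 4 (gather 1 salt): salt=9 sand=1
After 5 (consume 9 salt): sand=1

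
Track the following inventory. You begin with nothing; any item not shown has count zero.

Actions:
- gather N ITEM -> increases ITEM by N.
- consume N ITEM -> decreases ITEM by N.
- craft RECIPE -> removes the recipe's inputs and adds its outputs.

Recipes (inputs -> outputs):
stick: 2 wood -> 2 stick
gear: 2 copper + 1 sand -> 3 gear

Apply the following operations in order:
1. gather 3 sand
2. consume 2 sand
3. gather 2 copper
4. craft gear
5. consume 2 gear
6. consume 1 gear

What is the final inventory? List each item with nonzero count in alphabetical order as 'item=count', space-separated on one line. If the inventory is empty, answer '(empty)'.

After 1 (gather 3 sand): sand=3
After 2 (consume 2 sand): sand=1
After 3 (gather 2 copper): copper=2 sand=1
After 4 (craft gear): gear=3
After 5 (consume 2 gear): gear=1
After 6 (consume 1 gear): (empty)

Answer: (empty)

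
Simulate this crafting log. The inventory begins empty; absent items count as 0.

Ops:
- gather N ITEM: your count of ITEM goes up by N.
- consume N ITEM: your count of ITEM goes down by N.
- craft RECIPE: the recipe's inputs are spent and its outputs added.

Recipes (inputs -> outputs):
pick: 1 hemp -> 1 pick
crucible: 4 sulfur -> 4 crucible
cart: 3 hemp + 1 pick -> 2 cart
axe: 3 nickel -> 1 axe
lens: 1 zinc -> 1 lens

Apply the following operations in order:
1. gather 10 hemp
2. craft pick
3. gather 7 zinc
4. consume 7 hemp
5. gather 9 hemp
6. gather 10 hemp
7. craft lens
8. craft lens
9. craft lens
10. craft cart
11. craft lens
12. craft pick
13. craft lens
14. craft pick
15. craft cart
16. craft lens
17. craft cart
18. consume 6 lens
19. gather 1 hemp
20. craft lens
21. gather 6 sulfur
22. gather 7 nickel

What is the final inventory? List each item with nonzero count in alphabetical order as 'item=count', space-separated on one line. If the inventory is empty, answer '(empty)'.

After 1 (gather 10 hemp): hemp=10
After 2 (craft pick): hemp=9 pick=1
After 3 (gather 7 zinc): hemp=9 pick=1 zinc=7
After 4 (consume 7 hemp): hemp=2 pick=1 zinc=7
After 5 (gather 9 hemp): hemp=11 pick=1 zinc=7
After 6 (gather 10 hemp): hemp=21 pick=1 zinc=7
After 7 (craft lens): hemp=21 lens=1 pick=1 zinc=6
After 8 (craft lens): hemp=21 lens=2 pick=1 zinc=5
After 9 (craft lens): hemp=21 lens=3 pick=1 zinc=4
After 10 (craft cart): cart=2 hemp=18 lens=3 zinc=4
After 11 (craft lens): cart=2 hemp=18 lens=4 zinc=3
After 12 (craft pick): cart=2 hemp=17 lens=4 pick=1 zinc=3
After 13 (craft lens): cart=2 hemp=17 lens=5 pick=1 zinc=2
After 14 (craft pick): cart=2 hemp=16 lens=5 pick=2 zinc=2
After 15 (craft cart): cart=4 hemp=13 lens=5 pick=1 zinc=2
After 16 (craft lens): cart=4 hemp=13 lens=6 pick=1 zinc=1
After 17 (craft cart): cart=6 hemp=10 lens=6 zinc=1
After 18 (consume 6 lens): cart=6 hemp=10 zinc=1
After 19 (gather 1 hemp): cart=6 hemp=11 zinc=1
After 20 (craft lens): cart=6 hemp=11 lens=1
After 21 (gather 6 sulfur): cart=6 hemp=11 lens=1 sulfur=6
After 22 (gather 7 nickel): cart=6 hemp=11 lens=1 nickel=7 sulfur=6

Answer: cart=6 hemp=11 lens=1 nickel=7 sulfur=6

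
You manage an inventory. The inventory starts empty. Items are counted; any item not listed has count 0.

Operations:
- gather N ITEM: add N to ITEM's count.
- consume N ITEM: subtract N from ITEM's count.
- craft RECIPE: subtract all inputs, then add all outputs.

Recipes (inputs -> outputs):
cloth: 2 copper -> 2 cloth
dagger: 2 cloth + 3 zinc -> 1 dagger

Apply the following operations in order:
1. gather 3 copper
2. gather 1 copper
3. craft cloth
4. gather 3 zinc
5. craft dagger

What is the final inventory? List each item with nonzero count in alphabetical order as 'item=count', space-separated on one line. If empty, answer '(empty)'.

After 1 (gather 3 copper): copper=3
After 2 (gather 1 copper): copper=4
After 3 (craft cloth): cloth=2 copper=2
After 4 (gather 3 zinc): cloth=2 copper=2 zinc=3
After 5 (craft dagger): copper=2 dagger=1

Answer: copper=2 dagger=1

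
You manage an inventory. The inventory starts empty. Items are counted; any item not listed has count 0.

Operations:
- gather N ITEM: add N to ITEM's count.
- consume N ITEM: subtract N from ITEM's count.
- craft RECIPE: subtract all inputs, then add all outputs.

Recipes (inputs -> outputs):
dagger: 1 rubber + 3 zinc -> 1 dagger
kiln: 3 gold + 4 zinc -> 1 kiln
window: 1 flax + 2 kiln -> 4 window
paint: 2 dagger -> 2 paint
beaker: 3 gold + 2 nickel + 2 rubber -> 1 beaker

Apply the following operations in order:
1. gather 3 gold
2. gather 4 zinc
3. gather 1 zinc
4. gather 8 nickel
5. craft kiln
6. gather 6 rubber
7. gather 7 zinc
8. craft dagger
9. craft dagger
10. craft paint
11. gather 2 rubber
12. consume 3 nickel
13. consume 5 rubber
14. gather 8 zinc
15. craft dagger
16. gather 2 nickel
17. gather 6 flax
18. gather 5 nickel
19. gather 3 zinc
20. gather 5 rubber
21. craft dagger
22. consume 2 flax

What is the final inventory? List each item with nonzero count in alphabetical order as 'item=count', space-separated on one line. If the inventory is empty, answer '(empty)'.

Answer: dagger=2 flax=4 kiln=1 nickel=12 paint=2 rubber=4 zinc=7

Derivation:
After 1 (gather 3 gold): gold=3
After 2 (gather 4 zinc): gold=3 zinc=4
After 3 (gather 1 zinc): gold=3 zinc=5
After 4 (gather 8 nickel): gold=3 nickel=8 zinc=5
After 5 (craft kiln): kiln=1 nickel=8 zinc=1
After 6 (gather 6 rubber): kiln=1 nickel=8 rubber=6 zinc=1
After 7 (gather 7 zinc): kiln=1 nickel=8 rubber=6 zinc=8
After 8 (craft dagger): dagger=1 kiln=1 nickel=8 rubber=5 zinc=5
After 9 (craft dagger): dagger=2 kiln=1 nickel=8 rubber=4 zinc=2
After 10 (craft paint): kiln=1 nickel=8 paint=2 rubber=4 zinc=2
After 11 (gather 2 rubber): kiln=1 nickel=8 paint=2 rubber=6 zinc=2
After 12 (consume 3 nickel): kiln=1 nickel=5 paint=2 rubber=6 zinc=2
After 13 (consume 5 rubber): kiln=1 nickel=5 paint=2 rubber=1 zinc=2
After 14 (gather 8 zinc): kiln=1 nickel=5 paint=2 rubber=1 zinc=10
After 15 (craft dagger): dagger=1 kiln=1 nickel=5 paint=2 zinc=7
After 16 (gather 2 nickel): dagger=1 kiln=1 nickel=7 paint=2 zinc=7
After 17 (gather 6 flax): dagger=1 flax=6 kiln=1 nickel=7 paint=2 zinc=7
After 18 (gather 5 nickel): dagger=1 flax=6 kiln=1 nickel=12 paint=2 zinc=7
After 19 (gather 3 zinc): dagger=1 flax=6 kiln=1 nickel=12 paint=2 zinc=10
After 20 (gather 5 rubber): dagger=1 flax=6 kiln=1 nickel=12 paint=2 rubber=5 zinc=10
After 21 (craft dagger): dagger=2 flax=6 kiln=1 nickel=12 paint=2 rubber=4 zinc=7
After 22 (consume 2 flax): dagger=2 flax=4 kiln=1 nickel=12 paint=2 rubber=4 zinc=7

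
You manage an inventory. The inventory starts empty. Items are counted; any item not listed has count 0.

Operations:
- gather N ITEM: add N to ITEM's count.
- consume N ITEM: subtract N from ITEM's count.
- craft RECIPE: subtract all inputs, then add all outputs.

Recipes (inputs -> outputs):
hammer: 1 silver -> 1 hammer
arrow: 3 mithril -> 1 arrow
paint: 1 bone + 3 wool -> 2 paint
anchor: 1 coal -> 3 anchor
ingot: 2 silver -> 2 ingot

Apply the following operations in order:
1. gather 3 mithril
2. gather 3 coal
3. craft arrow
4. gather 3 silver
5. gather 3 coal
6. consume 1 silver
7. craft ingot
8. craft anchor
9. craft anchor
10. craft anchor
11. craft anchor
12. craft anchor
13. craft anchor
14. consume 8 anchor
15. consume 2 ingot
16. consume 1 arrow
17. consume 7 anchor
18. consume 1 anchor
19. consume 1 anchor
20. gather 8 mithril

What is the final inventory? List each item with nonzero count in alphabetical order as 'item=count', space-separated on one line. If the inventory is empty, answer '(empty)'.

Answer: anchor=1 mithril=8

Derivation:
After 1 (gather 3 mithril): mithril=3
After 2 (gather 3 coal): coal=3 mithril=3
After 3 (craft arrow): arrow=1 coal=3
After 4 (gather 3 silver): arrow=1 coal=3 silver=3
After 5 (gather 3 coal): arrow=1 coal=6 silver=3
After 6 (consume 1 silver): arrow=1 coal=6 silver=2
After 7 (craft ingot): arrow=1 coal=6 ingot=2
After 8 (craft anchor): anchor=3 arrow=1 coal=5 ingot=2
After 9 (craft anchor): anchor=6 arrow=1 coal=4 ingot=2
After 10 (craft anchor): anchor=9 arrow=1 coal=3 ingot=2
After 11 (craft anchor): anchor=12 arrow=1 coal=2 ingot=2
After 12 (craft anchor): anchor=15 arrow=1 coal=1 ingot=2
After 13 (craft anchor): anchor=18 arrow=1 ingot=2
After 14 (consume 8 anchor): anchor=10 arrow=1 ingot=2
After 15 (consume 2 ingot): anchor=10 arrow=1
After 16 (consume 1 arrow): anchor=10
After 17 (consume 7 anchor): anchor=3
After 18 (consume 1 anchor): anchor=2
After 19 (consume 1 anchor): anchor=1
After 20 (gather 8 mithril): anchor=1 mithril=8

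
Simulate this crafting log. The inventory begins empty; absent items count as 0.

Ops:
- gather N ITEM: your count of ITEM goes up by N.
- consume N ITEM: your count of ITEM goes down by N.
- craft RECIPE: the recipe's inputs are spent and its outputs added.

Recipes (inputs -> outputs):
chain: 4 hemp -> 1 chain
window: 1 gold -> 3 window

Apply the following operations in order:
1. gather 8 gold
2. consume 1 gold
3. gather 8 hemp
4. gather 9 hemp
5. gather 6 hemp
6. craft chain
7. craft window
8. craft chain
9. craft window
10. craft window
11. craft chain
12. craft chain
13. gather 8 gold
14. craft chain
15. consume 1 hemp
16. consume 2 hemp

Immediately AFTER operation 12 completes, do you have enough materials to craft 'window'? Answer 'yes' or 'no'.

Answer: yes

Derivation:
After 1 (gather 8 gold): gold=8
After 2 (consume 1 gold): gold=7
After 3 (gather 8 hemp): gold=7 hemp=8
After 4 (gather 9 hemp): gold=7 hemp=17
After 5 (gather 6 hemp): gold=7 hemp=23
After 6 (craft chain): chain=1 gold=7 hemp=19
After 7 (craft window): chain=1 gold=6 hemp=19 window=3
After 8 (craft chain): chain=2 gold=6 hemp=15 window=3
After 9 (craft window): chain=2 gold=5 hemp=15 window=6
After 10 (craft window): chain=2 gold=4 hemp=15 window=9
After 11 (craft chain): chain=3 gold=4 hemp=11 window=9
After 12 (craft chain): chain=4 gold=4 hemp=7 window=9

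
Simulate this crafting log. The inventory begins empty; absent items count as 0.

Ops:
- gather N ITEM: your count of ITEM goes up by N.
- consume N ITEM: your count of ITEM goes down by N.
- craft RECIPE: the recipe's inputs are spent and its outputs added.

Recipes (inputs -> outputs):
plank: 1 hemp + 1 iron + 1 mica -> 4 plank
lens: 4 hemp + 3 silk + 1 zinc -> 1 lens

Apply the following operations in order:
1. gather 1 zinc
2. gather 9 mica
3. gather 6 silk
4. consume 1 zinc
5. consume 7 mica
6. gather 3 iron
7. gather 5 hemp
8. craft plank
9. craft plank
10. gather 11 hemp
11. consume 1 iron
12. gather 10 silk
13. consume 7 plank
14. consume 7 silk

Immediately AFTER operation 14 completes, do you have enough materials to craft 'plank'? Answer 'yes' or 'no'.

After 1 (gather 1 zinc): zinc=1
After 2 (gather 9 mica): mica=9 zinc=1
After 3 (gather 6 silk): mica=9 silk=6 zinc=1
After 4 (consume 1 zinc): mica=9 silk=6
After 5 (consume 7 mica): mica=2 silk=6
After 6 (gather 3 iron): iron=3 mica=2 silk=6
After 7 (gather 5 hemp): hemp=5 iron=3 mica=2 silk=6
After 8 (craft plank): hemp=4 iron=2 mica=1 plank=4 silk=6
After 9 (craft plank): hemp=3 iron=1 plank=8 silk=6
After 10 (gather 11 hemp): hemp=14 iron=1 plank=8 silk=6
After 11 (consume 1 iron): hemp=14 plank=8 silk=6
After 12 (gather 10 silk): hemp=14 plank=8 silk=16
After 13 (consume 7 plank): hemp=14 plank=1 silk=16
After 14 (consume 7 silk): hemp=14 plank=1 silk=9

Answer: no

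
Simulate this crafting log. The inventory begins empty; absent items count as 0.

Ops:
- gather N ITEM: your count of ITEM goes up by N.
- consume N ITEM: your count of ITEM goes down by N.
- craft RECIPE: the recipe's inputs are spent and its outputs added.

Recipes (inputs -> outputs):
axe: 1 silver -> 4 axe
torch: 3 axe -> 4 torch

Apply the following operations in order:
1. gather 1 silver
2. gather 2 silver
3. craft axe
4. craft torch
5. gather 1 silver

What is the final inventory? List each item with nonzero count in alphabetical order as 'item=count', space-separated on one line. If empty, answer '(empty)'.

After 1 (gather 1 silver): silver=1
After 2 (gather 2 silver): silver=3
After 3 (craft axe): axe=4 silver=2
After 4 (craft torch): axe=1 silver=2 torch=4
After 5 (gather 1 silver): axe=1 silver=3 torch=4

Answer: axe=1 silver=3 torch=4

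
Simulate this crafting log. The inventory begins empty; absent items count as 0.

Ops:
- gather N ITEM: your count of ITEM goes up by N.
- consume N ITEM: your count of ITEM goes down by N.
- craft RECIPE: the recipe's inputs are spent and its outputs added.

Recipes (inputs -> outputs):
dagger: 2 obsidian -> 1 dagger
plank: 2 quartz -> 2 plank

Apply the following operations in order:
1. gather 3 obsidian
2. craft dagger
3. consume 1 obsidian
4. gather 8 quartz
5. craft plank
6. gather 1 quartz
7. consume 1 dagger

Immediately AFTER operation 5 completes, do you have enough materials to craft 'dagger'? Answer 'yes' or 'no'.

Answer: no

Derivation:
After 1 (gather 3 obsidian): obsidian=3
After 2 (craft dagger): dagger=1 obsidian=1
After 3 (consume 1 obsidian): dagger=1
After 4 (gather 8 quartz): dagger=1 quartz=8
After 5 (craft plank): dagger=1 plank=2 quartz=6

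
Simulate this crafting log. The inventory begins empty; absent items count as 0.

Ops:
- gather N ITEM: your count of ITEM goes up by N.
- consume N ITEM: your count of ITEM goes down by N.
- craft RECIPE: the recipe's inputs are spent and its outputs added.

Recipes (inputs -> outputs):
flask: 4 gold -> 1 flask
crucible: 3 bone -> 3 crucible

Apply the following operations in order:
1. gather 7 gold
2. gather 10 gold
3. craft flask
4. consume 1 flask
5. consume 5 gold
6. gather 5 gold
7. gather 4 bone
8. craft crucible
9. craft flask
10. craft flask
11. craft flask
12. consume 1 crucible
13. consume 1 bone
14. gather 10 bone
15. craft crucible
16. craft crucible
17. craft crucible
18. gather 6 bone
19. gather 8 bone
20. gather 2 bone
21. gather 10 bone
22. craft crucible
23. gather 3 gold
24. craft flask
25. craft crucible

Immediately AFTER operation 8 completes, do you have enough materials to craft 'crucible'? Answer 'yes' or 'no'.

Answer: no

Derivation:
After 1 (gather 7 gold): gold=7
After 2 (gather 10 gold): gold=17
After 3 (craft flask): flask=1 gold=13
After 4 (consume 1 flask): gold=13
After 5 (consume 5 gold): gold=8
After 6 (gather 5 gold): gold=13
After 7 (gather 4 bone): bone=4 gold=13
After 8 (craft crucible): bone=1 crucible=3 gold=13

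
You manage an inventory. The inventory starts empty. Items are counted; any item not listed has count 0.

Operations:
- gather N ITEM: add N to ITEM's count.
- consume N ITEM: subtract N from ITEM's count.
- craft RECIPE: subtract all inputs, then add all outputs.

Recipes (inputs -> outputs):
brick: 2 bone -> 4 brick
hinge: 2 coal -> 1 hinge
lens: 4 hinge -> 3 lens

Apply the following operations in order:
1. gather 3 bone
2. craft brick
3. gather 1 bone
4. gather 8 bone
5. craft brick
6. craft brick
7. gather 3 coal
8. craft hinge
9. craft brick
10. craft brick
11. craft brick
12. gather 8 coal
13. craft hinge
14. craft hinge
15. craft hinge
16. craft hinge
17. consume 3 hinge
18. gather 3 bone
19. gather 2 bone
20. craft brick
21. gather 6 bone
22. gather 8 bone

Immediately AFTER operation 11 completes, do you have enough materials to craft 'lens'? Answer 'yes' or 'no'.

Answer: no

Derivation:
After 1 (gather 3 bone): bone=3
After 2 (craft brick): bone=1 brick=4
After 3 (gather 1 bone): bone=2 brick=4
After 4 (gather 8 bone): bone=10 brick=4
After 5 (craft brick): bone=8 brick=8
After 6 (craft brick): bone=6 brick=12
After 7 (gather 3 coal): bone=6 brick=12 coal=3
After 8 (craft hinge): bone=6 brick=12 coal=1 hinge=1
After 9 (craft brick): bone=4 brick=16 coal=1 hinge=1
After 10 (craft brick): bone=2 brick=20 coal=1 hinge=1
After 11 (craft brick): brick=24 coal=1 hinge=1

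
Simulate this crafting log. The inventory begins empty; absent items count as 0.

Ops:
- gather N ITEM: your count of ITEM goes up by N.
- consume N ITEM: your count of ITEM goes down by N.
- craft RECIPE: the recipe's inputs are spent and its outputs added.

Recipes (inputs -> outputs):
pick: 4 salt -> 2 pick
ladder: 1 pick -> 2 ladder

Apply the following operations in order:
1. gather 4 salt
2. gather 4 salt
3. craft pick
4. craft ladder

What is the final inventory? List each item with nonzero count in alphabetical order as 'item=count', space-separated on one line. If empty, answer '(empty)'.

After 1 (gather 4 salt): salt=4
After 2 (gather 4 salt): salt=8
After 3 (craft pick): pick=2 salt=4
After 4 (craft ladder): ladder=2 pick=1 salt=4

Answer: ladder=2 pick=1 salt=4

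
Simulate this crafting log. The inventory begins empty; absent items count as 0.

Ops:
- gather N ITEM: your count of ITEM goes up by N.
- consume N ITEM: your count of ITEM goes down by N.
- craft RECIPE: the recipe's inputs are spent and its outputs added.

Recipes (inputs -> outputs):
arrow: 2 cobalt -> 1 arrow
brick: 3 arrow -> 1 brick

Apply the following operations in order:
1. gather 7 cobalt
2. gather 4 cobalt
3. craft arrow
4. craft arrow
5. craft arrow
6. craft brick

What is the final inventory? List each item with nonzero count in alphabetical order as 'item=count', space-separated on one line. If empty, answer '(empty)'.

After 1 (gather 7 cobalt): cobalt=7
After 2 (gather 4 cobalt): cobalt=11
After 3 (craft arrow): arrow=1 cobalt=9
After 4 (craft arrow): arrow=2 cobalt=7
After 5 (craft arrow): arrow=3 cobalt=5
After 6 (craft brick): brick=1 cobalt=5

Answer: brick=1 cobalt=5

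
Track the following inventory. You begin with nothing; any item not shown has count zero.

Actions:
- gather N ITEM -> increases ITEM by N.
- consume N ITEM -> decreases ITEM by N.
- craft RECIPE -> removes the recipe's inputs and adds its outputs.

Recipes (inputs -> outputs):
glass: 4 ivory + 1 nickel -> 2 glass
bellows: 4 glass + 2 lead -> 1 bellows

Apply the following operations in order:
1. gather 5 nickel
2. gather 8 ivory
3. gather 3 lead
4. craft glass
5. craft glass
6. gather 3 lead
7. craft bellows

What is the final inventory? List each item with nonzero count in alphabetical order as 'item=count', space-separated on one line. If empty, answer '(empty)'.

Answer: bellows=1 lead=4 nickel=3

Derivation:
After 1 (gather 5 nickel): nickel=5
After 2 (gather 8 ivory): ivory=8 nickel=5
After 3 (gather 3 lead): ivory=8 lead=3 nickel=5
After 4 (craft glass): glass=2 ivory=4 lead=3 nickel=4
After 5 (craft glass): glass=4 lead=3 nickel=3
After 6 (gather 3 lead): glass=4 lead=6 nickel=3
After 7 (craft bellows): bellows=1 lead=4 nickel=3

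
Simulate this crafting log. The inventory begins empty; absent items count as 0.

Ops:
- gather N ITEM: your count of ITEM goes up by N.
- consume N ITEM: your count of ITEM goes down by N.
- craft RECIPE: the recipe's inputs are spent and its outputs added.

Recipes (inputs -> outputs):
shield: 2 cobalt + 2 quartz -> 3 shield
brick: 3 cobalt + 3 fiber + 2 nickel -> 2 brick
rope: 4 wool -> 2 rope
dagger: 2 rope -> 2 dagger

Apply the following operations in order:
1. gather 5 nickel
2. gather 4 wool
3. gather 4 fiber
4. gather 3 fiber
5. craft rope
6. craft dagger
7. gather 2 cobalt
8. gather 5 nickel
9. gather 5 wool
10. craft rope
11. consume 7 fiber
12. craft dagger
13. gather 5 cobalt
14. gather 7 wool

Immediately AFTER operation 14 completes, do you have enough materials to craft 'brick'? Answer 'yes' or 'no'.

After 1 (gather 5 nickel): nickel=5
After 2 (gather 4 wool): nickel=5 wool=4
After 3 (gather 4 fiber): fiber=4 nickel=5 wool=4
After 4 (gather 3 fiber): fiber=7 nickel=5 wool=4
After 5 (craft rope): fiber=7 nickel=5 rope=2
After 6 (craft dagger): dagger=2 fiber=7 nickel=5
After 7 (gather 2 cobalt): cobalt=2 dagger=2 fiber=7 nickel=5
After 8 (gather 5 nickel): cobalt=2 dagger=2 fiber=7 nickel=10
After 9 (gather 5 wool): cobalt=2 dagger=2 fiber=7 nickel=10 wool=5
After 10 (craft rope): cobalt=2 dagger=2 fiber=7 nickel=10 rope=2 wool=1
After 11 (consume 7 fiber): cobalt=2 dagger=2 nickel=10 rope=2 wool=1
After 12 (craft dagger): cobalt=2 dagger=4 nickel=10 wool=1
After 13 (gather 5 cobalt): cobalt=7 dagger=4 nickel=10 wool=1
After 14 (gather 7 wool): cobalt=7 dagger=4 nickel=10 wool=8

Answer: no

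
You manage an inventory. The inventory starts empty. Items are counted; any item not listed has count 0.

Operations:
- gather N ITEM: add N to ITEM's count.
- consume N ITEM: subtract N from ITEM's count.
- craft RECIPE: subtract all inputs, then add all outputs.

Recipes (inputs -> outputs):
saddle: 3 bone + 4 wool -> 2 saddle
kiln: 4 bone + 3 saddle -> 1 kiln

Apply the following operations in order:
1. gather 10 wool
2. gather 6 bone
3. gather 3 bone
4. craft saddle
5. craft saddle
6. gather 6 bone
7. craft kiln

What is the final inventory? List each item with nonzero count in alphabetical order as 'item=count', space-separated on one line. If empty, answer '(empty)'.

Answer: bone=5 kiln=1 saddle=1 wool=2

Derivation:
After 1 (gather 10 wool): wool=10
After 2 (gather 6 bone): bone=6 wool=10
After 3 (gather 3 bone): bone=9 wool=10
After 4 (craft saddle): bone=6 saddle=2 wool=6
After 5 (craft saddle): bone=3 saddle=4 wool=2
After 6 (gather 6 bone): bone=9 saddle=4 wool=2
After 7 (craft kiln): bone=5 kiln=1 saddle=1 wool=2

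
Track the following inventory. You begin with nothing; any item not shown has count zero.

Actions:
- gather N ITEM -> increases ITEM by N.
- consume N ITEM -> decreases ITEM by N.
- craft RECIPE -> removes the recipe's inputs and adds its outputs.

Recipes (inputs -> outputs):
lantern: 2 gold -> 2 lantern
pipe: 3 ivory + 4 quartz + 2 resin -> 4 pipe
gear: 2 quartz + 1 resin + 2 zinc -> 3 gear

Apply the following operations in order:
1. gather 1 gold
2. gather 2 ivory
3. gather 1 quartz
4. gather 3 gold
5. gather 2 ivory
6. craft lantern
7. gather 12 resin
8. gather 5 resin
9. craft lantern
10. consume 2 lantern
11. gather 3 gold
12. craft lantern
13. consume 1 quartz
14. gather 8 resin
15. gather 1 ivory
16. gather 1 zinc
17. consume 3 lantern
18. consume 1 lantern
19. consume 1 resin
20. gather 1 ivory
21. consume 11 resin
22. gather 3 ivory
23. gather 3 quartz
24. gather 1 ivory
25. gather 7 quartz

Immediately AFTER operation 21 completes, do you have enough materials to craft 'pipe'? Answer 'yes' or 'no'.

Answer: no

Derivation:
After 1 (gather 1 gold): gold=1
After 2 (gather 2 ivory): gold=1 ivory=2
After 3 (gather 1 quartz): gold=1 ivory=2 quartz=1
After 4 (gather 3 gold): gold=4 ivory=2 quartz=1
After 5 (gather 2 ivory): gold=4 ivory=4 quartz=1
After 6 (craft lantern): gold=2 ivory=4 lantern=2 quartz=1
After 7 (gather 12 resin): gold=2 ivory=4 lantern=2 quartz=1 resin=12
After 8 (gather 5 resin): gold=2 ivory=4 lantern=2 quartz=1 resin=17
After 9 (craft lantern): ivory=4 lantern=4 quartz=1 resin=17
After 10 (consume 2 lantern): ivory=4 lantern=2 quartz=1 resin=17
After 11 (gather 3 gold): gold=3 ivory=4 lantern=2 quartz=1 resin=17
After 12 (craft lantern): gold=1 ivory=4 lantern=4 quartz=1 resin=17
After 13 (consume 1 quartz): gold=1 ivory=4 lantern=4 resin=17
After 14 (gather 8 resin): gold=1 ivory=4 lantern=4 resin=25
After 15 (gather 1 ivory): gold=1 ivory=5 lantern=4 resin=25
After 16 (gather 1 zinc): gold=1 ivory=5 lantern=4 resin=25 zinc=1
After 17 (consume 3 lantern): gold=1 ivory=5 lantern=1 resin=25 zinc=1
After 18 (consume 1 lantern): gold=1 ivory=5 resin=25 zinc=1
After 19 (consume 1 resin): gold=1 ivory=5 resin=24 zinc=1
After 20 (gather 1 ivory): gold=1 ivory=6 resin=24 zinc=1
After 21 (consume 11 resin): gold=1 ivory=6 resin=13 zinc=1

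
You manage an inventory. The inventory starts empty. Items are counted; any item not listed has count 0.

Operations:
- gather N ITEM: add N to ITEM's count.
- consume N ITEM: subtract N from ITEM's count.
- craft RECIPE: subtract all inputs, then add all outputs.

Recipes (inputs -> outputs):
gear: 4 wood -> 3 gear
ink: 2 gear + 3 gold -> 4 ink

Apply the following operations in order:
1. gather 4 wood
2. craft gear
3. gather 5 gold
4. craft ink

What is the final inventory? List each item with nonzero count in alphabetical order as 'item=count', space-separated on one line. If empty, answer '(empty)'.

After 1 (gather 4 wood): wood=4
After 2 (craft gear): gear=3
After 3 (gather 5 gold): gear=3 gold=5
After 4 (craft ink): gear=1 gold=2 ink=4

Answer: gear=1 gold=2 ink=4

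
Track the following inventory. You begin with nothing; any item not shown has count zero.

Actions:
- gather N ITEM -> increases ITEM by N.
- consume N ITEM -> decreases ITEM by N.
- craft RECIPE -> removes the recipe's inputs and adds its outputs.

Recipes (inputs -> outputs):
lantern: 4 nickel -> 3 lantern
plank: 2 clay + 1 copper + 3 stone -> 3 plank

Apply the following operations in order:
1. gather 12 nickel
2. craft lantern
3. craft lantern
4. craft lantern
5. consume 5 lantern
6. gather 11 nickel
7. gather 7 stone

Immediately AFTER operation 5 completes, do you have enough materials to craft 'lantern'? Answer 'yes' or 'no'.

Answer: no

Derivation:
After 1 (gather 12 nickel): nickel=12
After 2 (craft lantern): lantern=3 nickel=8
After 3 (craft lantern): lantern=6 nickel=4
After 4 (craft lantern): lantern=9
After 5 (consume 5 lantern): lantern=4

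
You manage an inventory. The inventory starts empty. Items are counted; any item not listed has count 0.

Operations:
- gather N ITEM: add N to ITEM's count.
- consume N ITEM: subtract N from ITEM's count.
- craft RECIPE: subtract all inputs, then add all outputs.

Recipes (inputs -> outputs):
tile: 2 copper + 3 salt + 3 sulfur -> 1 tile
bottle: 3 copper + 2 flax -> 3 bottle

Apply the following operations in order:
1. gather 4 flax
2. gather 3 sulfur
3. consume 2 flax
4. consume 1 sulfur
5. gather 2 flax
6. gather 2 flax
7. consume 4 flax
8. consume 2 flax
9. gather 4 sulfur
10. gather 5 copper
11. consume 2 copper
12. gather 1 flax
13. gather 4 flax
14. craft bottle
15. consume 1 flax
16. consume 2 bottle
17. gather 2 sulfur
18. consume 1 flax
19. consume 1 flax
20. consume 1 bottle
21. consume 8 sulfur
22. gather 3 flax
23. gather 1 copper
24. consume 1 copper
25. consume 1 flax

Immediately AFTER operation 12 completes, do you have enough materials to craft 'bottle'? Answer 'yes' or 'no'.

Answer: no

Derivation:
After 1 (gather 4 flax): flax=4
After 2 (gather 3 sulfur): flax=4 sulfur=3
After 3 (consume 2 flax): flax=2 sulfur=3
After 4 (consume 1 sulfur): flax=2 sulfur=2
After 5 (gather 2 flax): flax=4 sulfur=2
After 6 (gather 2 flax): flax=6 sulfur=2
After 7 (consume 4 flax): flax=2 sulfur=2
After 8 (consume 2 flax): sulfur=2
After 9 (gather 4 sulfur): sulfur=6
After 10 (gather 5 copper): copper=5 sulfur=6
After 11 (consume 2 copper): copper=3 sulfur=6
After 12 (gather 1 flax): copper=3 flax=1 sulfur=6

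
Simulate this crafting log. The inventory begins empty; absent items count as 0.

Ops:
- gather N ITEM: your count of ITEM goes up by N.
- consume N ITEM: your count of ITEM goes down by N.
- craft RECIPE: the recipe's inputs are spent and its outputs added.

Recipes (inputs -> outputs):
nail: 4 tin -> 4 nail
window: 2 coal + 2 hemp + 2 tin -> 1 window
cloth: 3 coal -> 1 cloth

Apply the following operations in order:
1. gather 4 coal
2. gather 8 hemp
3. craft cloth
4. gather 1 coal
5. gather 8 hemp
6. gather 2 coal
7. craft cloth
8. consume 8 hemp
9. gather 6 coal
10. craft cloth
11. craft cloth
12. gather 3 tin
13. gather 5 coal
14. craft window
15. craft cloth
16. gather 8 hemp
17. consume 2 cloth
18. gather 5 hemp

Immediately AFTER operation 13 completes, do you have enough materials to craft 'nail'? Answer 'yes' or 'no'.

After 1 (gather 4 coal): coal=4
After 2 (gather 8 hemp): coal=4 hemp=8
After 3 (craft cloth): cloth=1 coal=1 hemp=8
After 4 (gather 1 coal): cloth=1 coal=2 hemp=8
After 5 (gather 8 hemp): cloth=1 coal=2 hemp=16
After 6 (gather 2 coal): cloth=1 coal=4 hemp=16
After 7 (craft cloth): cloth=2 coal=1 hemp=16
After 8 (consume 8 hemp): cloth=2 coal=1 hemp=8
After 9 (gather 6 coal): cloth=2 coal=7 hemp=8
After 10 (craft cloth): cloth=3 coal=4 hemp=8
After 11 (craft cloth): cloth=4 coal=1 hemp=8
After 12 (gather 3 tin): cloth=4 coal=1 hemp=8 tin=3
After 13 (gather 5 coal): cloth=4 coal=6 hemp=8 tin=3

Answer: no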